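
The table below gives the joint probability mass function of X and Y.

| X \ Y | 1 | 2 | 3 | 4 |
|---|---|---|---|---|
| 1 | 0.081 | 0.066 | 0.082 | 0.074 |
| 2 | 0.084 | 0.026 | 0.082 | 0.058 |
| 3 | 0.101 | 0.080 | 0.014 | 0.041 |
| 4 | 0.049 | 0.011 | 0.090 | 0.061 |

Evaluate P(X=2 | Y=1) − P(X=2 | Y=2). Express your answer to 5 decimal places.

P(Y=1) = 0.081 + 0.084 + 0.101 + 0.049 = 0.315; P(X=2 | Y=1) = 0.084/0.315 = 0.266667.
P(Y=2) = 0.066 + 0.026 + 0.080 + 0.011 = 0.183; P(X=2 | Y=2) = 0.026/0.183 = 0.142077.
Difference = 0.12459.

0.12459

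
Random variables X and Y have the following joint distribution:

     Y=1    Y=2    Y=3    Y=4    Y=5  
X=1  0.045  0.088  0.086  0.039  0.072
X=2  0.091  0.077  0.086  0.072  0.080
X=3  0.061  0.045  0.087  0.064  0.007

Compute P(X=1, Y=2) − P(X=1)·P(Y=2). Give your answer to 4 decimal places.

P(X=1) = 0.045 + 0.088 + 0.086 + 0.039 + 0.072 = 0.330.
P(Y=2) = 0.088 + 0.077 + 0.045 = 0.210.
P(X=1, Y=2) − P(X=1)P(Y=2) = 0.088 − 0.330×0.210 = 0.0187.

0.0187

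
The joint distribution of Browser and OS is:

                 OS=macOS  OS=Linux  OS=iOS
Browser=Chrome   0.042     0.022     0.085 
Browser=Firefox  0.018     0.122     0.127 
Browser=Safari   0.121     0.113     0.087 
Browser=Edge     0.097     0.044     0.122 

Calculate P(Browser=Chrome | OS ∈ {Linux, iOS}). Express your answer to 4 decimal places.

0.1482

P(OS=Linux) = 0.022 + 0.122 + 0.113 + 0.044 = 0.301.
P(OS=iOS) = 0.085 + 0.127 + 0.087 + 0.122 = 0.421.
P(OS ∈ {Linux, iOS}) = 0.301 + 0.421 = 0.722; P(Browser=Chrome, OS ∈ {Linux, iOS}) = 0.022 + 0.085 = 0.107.
P(Browser=Chrome | OS ∈ {Linux, iOS}) = 0.107/0.722 = 0.1482.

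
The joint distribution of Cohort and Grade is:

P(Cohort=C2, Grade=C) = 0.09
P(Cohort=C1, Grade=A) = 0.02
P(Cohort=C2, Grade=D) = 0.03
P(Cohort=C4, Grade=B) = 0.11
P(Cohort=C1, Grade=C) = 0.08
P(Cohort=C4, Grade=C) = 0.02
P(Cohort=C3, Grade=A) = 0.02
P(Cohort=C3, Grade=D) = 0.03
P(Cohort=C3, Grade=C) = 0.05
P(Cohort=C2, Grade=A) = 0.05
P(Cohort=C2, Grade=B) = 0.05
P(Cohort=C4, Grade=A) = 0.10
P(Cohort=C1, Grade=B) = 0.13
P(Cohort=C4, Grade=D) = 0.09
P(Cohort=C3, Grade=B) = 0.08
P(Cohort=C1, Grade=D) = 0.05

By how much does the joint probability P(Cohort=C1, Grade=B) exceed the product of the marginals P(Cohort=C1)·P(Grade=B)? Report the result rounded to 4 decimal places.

P(Cohort=C1) = 0.02 + 0.13 + 0.08 + 0.05 = 0.28.
P(Grade=B) = 0.13 + 0.05 + 0.08 + 0.11 = 0.37.
P(Cohort=C1, Grade=B) − P(Cohort=C1)P(Grade=B) = 0.13 − 0.28×0.37 = 0.0264.

0.0264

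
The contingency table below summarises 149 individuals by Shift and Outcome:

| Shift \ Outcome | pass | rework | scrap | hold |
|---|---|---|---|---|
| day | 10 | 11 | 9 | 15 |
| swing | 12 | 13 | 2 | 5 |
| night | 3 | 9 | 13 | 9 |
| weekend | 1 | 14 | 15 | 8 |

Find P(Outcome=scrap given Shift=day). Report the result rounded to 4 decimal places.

0.2000

Total with Shift=day: 10 + 11 + 9 + 15 = 45.
P(Outcome=scrap | Shift=day) = 9/45 = 0.2000.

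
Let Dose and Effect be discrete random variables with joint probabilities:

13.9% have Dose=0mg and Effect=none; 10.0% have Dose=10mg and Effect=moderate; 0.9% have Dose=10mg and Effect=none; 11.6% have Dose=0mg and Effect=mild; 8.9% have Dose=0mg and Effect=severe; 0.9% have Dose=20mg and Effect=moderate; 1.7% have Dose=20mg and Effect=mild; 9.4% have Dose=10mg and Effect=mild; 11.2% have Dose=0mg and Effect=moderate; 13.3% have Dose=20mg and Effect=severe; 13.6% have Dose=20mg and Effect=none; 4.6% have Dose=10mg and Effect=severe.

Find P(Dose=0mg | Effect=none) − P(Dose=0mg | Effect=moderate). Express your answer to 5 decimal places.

-0.01735

P(Effect=none) = 0.139 + 0.009 + 0.136 = 0.284; P(Dose=0mg | Effect=none) = 0.139/0.284 = 0.489437.
P(Effect=moderate) = 0.112 + 0.100 + 0.009 = 0.221; P(Dose=0mg | Effect=moderate) = 0.112/0.221 = 0.506787.
Difference = -0.01735.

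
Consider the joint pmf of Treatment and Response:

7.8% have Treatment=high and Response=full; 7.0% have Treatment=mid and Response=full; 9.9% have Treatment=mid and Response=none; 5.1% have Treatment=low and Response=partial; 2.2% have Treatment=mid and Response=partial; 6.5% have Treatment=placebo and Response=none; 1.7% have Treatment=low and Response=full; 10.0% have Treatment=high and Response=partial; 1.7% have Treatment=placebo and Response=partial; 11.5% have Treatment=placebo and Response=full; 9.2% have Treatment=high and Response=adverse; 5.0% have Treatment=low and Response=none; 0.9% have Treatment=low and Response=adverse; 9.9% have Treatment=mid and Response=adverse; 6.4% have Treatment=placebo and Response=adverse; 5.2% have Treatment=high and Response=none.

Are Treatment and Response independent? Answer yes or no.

P(Treatment=placebo) = 0.261 and P(Response=full) = 0.280, so their product is 0.07308, but P(Treatment=placebo, Response=full) = 0.115. Since these differ, Treatment and Response are not independent.

no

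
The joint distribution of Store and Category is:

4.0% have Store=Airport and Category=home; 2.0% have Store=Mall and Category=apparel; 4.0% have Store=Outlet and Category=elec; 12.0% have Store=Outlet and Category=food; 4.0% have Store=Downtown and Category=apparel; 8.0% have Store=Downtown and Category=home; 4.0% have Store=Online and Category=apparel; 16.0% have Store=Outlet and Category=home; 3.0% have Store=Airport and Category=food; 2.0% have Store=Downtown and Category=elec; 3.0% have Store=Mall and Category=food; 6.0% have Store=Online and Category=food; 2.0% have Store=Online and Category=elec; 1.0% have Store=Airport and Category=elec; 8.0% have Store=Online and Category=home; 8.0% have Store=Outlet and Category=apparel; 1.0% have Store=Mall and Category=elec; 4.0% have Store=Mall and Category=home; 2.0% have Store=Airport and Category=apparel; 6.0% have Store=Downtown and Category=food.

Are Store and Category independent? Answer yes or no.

Every cell satisfies P(Store,Category) = P(Store)·P(Category). For instance P(Store=Downtown) = 0.200, P(Category=food) = 0.300, and 0.200×0.300 = 0.060 matches the joint entry. So Store and Category are independent.

yes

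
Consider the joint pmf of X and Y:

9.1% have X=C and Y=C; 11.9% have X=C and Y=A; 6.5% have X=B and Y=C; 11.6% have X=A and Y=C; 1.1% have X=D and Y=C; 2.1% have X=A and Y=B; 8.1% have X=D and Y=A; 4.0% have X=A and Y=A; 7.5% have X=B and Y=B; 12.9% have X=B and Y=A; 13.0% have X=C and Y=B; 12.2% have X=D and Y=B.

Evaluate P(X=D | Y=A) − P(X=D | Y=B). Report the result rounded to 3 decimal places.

P(Y=A) = 0.040 + 0.129 + 0.119 + 0.081 = 0.369; P(X=D | Y=A) = 0.081/0.369 = 0.2195.
P(Y=B) = 0.021 + 0.075 + 0.130 + 0.122 = 0.348; P(X=D | Y=B) = 0.122/0.348 = 0.3506.
Difference = -0.131.

-0.131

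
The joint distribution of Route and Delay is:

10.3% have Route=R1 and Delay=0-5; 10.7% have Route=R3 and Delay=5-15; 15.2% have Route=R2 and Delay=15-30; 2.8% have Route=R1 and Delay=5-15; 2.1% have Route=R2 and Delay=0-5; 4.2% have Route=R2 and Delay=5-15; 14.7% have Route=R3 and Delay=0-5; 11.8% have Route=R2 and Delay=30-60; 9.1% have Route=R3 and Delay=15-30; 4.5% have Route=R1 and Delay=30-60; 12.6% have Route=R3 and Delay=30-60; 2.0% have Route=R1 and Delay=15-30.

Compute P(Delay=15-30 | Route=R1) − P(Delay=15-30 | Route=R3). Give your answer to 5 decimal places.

-0.09117

P(Route=R1) = 0.103 + 0.028 + 0.020 + 0.045 = 0.196; P(Delay=15-30 | Route=R1) = 0.020/0.196 = 0.102041.
P(Route=R3) = 0.147 + 0.107 + 0.091 + 0.126 = 0.471; P(Delay=15-30 | Route=R3) = 0.091/0.471 = 0.193206.
Difference = -0.09117.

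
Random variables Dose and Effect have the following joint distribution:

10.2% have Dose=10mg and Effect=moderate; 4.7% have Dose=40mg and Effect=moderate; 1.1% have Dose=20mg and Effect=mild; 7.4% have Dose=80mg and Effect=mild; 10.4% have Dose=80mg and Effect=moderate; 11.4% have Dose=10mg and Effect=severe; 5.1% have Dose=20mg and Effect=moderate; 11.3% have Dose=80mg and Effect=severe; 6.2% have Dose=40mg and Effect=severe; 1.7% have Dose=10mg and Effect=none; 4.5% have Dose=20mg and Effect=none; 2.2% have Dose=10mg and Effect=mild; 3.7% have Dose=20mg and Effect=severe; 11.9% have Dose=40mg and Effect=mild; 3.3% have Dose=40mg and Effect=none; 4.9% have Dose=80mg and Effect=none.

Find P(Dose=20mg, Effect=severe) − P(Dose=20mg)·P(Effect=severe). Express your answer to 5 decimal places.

P(Dose=20mg) = 0.045 + 0.011 + 0.051 + 0.037 = 0.144.
P(Effect=severe) = 0.114 + 0.037 + 0.062 + 0.113 = 0.326.
P(Dose=20mg, Effect=severe) − P(Dose=20mg)P(Effect=severe) = 0.037 − 0.144×0.326 = -0.00994.

-0.00994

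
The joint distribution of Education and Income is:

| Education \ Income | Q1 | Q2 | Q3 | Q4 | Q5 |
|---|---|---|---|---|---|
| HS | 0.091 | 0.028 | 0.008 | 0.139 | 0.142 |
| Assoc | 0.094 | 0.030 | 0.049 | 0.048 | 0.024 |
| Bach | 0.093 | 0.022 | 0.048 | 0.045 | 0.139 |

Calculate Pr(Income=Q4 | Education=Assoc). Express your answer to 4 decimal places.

P(Education=Assoc) = 0.094 + 0.030 + 0.049 + 0.048 + 0.024 = 0.245.
P(Income=Q4 | Education=Assoc) = 0.048/0.245 = 0.1959.

0.1959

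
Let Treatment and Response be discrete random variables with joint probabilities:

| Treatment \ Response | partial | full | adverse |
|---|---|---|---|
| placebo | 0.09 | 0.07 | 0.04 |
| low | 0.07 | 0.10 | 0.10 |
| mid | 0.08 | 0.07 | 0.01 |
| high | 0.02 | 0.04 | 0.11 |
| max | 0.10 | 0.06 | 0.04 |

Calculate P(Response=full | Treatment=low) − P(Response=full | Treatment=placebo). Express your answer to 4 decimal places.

P(Treatment=low) = 0.07 + 0.10 + 0.10 = 0.27; P(Response=full | Treatment=low) = 0.10/0.27 = 0.37037.
P(Treatment=placebo) = 0.09 + 0.07 + 0.04 = 0.20; P(Response=full | Treatment=placebo) = 0.07/0.20 = 0.35000.
Difference = 0.0204.

0.0204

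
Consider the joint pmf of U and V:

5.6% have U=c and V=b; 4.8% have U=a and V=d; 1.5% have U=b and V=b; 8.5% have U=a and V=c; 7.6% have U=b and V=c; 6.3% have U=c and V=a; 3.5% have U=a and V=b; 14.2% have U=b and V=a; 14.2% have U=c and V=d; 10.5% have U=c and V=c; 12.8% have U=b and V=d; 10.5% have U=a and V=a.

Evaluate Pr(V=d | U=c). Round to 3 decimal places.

0.388

P(U=c) = 0.063 + 0.056 + 0.105 + 0.142 = 0.366.
P(V=d | U=c) = 0.142/0.366 = 0.388.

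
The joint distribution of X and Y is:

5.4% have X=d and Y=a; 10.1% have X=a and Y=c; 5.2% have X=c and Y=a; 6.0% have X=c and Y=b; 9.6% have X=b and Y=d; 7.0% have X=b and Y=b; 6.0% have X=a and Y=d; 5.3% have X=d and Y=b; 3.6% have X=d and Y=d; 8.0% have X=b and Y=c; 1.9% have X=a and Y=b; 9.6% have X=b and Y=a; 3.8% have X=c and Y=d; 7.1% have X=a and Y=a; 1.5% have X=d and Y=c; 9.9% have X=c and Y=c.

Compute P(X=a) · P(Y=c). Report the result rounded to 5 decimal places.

0.07405

P(X=a) = 0.071 + 0.019 + 0.101 + 0.060 = 0.251.
P(Y=c) = 0.101 + 0.080 + 0.099 + 0.015 = 0.295.
Product: 0.251 × 0.295 = 0.07405.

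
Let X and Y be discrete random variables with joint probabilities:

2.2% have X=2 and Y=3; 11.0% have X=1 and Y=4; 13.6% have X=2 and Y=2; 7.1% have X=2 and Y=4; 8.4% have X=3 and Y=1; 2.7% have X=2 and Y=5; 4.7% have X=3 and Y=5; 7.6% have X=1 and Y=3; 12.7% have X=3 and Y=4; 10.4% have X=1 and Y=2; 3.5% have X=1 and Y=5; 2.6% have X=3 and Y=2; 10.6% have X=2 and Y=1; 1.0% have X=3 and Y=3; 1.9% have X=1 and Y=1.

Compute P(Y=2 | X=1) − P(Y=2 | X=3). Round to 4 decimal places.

0.2139

P(X=1) = 0.019 + 0.104 + 0.076 + 0.110 + 0.035 = 0.344; P(Y=2 | X=1) = 0.104/0.344 = 0.30233.
P(X=3) = 0.084 + 0.026 + 0.010 + 0.127 + 0.047 = 0.294; P(Y=2 | X=3) = 0.026/0.294 = 0.08844.
Difference = 0.2139.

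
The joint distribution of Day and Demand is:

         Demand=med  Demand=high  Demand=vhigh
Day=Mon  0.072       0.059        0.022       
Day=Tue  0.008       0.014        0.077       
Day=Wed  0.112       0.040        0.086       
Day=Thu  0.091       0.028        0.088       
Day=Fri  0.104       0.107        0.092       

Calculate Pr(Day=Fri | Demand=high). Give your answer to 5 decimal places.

P(Demand=high) = 0.059 + 0.014 + 0.040 + 0.028 + 0.107 = 0.248.
P(Day=Fri | Demand=high) = 0.107/0.248 = 0.43145.

0.43145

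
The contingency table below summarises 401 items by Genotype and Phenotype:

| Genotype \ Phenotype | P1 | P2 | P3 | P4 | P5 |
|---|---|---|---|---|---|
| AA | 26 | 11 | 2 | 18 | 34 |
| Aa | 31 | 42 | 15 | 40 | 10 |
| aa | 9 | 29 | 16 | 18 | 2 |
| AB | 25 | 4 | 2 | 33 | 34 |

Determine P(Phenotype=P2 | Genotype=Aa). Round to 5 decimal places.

Total with Genotype=Aa: 31 + 42 + 15 + 40 + 10 = 138.
P(Phenotype=P2 | Genotype=Aa) = 42/138 = 0.30435.

0.30435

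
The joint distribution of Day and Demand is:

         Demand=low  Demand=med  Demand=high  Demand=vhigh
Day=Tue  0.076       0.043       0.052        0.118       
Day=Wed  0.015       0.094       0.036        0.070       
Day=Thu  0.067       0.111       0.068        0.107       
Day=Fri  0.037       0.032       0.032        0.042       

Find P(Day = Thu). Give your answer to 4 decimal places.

0.3530

P(Day=Thu) = 0.067 + 0.111 + 0.068 + 0.107 = 0.353.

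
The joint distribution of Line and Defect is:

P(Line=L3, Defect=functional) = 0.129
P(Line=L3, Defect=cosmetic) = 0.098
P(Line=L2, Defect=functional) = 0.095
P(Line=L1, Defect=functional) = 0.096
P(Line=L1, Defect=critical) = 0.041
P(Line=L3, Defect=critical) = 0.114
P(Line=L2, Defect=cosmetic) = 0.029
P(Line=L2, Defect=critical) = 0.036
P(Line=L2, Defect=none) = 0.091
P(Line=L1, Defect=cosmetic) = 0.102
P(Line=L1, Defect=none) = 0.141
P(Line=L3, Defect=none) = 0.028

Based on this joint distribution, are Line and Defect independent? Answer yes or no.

P(Line=L3) = 0.369 and P(Defect=none) = 0.260, so their product is 0.09594, but P(Line=L3, Defect=none) = 0.028. Since these differ, Line and Defect are not independent.

no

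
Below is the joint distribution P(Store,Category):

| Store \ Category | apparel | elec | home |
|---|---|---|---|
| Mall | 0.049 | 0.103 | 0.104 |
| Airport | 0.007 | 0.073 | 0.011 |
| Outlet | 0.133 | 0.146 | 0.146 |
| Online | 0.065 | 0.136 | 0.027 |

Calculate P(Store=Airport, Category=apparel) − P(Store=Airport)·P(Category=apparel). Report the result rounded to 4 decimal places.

P(Store=Airport) = 0.007 + 0.073 + 0.011 = 0.091.
P(Category=apparel) = 0.049 + 0.007 + 0.133 + 0.065 = 0.254.
P(Store=Airport, Category=apparel) − P(Store=Airport)P(Category=apparel) = 0.007 − 0.091×0.254 = -0.0161.

-0.0161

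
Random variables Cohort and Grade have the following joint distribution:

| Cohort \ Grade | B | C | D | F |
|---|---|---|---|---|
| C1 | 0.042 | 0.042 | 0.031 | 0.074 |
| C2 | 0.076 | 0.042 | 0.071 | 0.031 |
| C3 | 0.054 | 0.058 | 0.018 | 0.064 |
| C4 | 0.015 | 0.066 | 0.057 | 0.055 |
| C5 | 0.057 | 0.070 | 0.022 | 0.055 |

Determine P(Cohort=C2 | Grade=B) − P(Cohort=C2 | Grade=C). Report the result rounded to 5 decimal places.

P(Grade=B) = 0.042 + 0.076 + 0.054 + 0.015 + 0.057 = 0.244; P(Cohort=C2 | Grade=B) = 0.076/0.244 = 0.311475.
P(Grade=C) = 0.042 + 0.042 + 0.058 + 0.066 + 0.070 = 0.278; P(Cohort=C2 | Grade=C) = 0.042/0.278 = 0.151079.
Difference = 0.16040.

0.16040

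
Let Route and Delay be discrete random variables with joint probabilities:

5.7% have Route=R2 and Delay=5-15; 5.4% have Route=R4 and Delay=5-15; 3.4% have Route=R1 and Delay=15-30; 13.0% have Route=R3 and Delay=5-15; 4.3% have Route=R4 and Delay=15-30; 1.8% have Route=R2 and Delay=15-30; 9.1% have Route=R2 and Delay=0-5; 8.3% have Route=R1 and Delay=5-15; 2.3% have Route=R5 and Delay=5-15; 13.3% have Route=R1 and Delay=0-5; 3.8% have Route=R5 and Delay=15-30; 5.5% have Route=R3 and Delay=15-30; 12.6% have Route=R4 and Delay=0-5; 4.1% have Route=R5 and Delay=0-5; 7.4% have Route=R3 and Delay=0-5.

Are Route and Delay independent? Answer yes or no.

P(Route=R3) = 0.259 and P(Delay=0-5) = 0.465, so their product is 0.12044, but P(Route=R3, Delay=0-5) = 0.074. Since these differ, Route and Delay are not independent.

no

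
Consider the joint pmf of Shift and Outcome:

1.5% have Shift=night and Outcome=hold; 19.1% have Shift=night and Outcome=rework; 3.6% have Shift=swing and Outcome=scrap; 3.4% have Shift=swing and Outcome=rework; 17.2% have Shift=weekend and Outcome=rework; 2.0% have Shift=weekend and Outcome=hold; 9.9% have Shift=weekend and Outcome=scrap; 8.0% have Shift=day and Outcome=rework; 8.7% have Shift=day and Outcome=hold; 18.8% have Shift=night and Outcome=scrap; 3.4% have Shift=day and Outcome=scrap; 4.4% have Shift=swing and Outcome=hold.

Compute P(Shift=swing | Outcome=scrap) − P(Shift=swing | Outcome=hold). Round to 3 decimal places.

P(Outcome=scrap) = 0.034 + 0.036 + 0.188 + 0.099 = 0.357; P(Shift=swing | Outcome=scrap) = 0.036/0.357 = 0.1008.
P(Outcome=hold) = 0.087 + 0.044 + 0.015 + 0.020 = 0.166; P(Shift=swing | Outcome=hold) = 0.044/0.166 = 0.2651.
Difference = -0.164.

-0.164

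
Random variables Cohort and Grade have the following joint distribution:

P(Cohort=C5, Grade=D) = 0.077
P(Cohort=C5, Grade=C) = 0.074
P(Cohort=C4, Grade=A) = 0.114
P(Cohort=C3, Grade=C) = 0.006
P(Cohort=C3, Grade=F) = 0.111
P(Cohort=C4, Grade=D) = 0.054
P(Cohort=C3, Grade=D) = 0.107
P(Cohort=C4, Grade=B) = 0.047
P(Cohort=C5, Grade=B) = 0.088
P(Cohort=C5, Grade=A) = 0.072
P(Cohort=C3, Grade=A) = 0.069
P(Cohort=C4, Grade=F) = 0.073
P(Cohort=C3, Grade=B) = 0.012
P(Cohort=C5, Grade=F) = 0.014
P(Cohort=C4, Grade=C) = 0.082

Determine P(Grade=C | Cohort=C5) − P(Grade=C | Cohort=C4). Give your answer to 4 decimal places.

P(Cohort=C5) = 0.072 + 0.088 + 0.074 + 0.077 + 0.014 = 0.325; P(Grade=C | Cohort=C5) = 0.074/0.325 = 0.22769.
P(Cohort=C4) = 0.114 + 0.047 + 0.082 + 0.054 + 0.073 = 0.370; P(Grade=C | Cohort=C4) = 0.082/0.370 = 0.22162.
Difference = 0.0061.

0.0061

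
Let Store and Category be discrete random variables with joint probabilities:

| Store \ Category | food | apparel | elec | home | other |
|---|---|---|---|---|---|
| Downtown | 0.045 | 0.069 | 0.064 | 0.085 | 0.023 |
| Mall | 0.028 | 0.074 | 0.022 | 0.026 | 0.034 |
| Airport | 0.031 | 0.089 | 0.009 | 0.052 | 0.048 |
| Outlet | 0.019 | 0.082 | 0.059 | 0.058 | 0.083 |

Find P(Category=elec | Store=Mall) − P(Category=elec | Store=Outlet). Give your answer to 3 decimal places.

-0.076

P(Store=Mall) = 0.028 + 0.074 + 0.022 + 0.026 + 0.034 = 0.184; P(Category=elec | Store=Mall) = 0.022/0.184 = 0.1196.
P(Store=Outlet) = 0.019 + 0.082 + 0.059 + 0.058 + 0.083 = 0.301; P(Category=elec | Store=Outlet) = 0.059/0.301 = 0.1960.
Difference = -0.076.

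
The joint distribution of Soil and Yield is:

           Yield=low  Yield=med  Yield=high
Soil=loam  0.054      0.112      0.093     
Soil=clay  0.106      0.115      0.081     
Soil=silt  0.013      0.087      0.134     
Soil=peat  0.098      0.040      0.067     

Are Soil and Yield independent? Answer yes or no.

no

P(Soil=silt) = 0.234 and P(Yield=low) = 0.271, so their product is 0.06341, but P(Soil=silt, Yield=low) = 0.013. Since these differ, Soil and Yield are not independent.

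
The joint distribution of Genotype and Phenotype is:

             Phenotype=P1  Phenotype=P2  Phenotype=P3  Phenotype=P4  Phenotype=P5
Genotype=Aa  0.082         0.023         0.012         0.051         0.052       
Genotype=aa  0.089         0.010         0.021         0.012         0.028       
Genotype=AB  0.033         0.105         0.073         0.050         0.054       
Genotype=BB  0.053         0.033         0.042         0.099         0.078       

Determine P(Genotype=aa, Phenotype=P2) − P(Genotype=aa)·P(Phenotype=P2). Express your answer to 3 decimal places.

P(Genotype=aa) = 0.089 + 0.010 + 0.021 + 0.012 + 0.028 = 0.160.
P(Phenotype=P2) = 0.023 + 0.010 + 0.105 + 0.033 = 0.171.
P(Genotype=aa, Phenotype=P2) − P(Genotype=aa)P(Phenotype=P2) = 0.010 − 0.160×0.171 = -0.017.

-0.017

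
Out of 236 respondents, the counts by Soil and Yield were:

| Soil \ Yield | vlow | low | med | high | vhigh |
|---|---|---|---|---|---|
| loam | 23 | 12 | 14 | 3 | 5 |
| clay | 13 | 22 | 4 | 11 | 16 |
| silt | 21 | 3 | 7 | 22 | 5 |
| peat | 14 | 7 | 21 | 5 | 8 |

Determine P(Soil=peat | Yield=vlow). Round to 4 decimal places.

Total with Yield=vlow: 23 + 13 + 21 + 14 = 71.
P(Soil=peat | Yield=vlow) = 14/71 = 0.1972.

0.1972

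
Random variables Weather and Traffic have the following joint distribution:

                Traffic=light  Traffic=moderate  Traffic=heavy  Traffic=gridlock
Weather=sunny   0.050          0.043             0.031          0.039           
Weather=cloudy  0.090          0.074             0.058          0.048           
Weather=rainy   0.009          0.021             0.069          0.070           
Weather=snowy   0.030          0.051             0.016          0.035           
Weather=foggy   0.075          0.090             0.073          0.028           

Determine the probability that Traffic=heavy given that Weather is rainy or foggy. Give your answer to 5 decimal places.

0.32644

P(Weather=rainy) = 0.009 + 0.021 + 0.069 + 0.070 = 0.169.
P(Weather=foggy) = 0.075 + 0.090 + 0.073 + 0.028 = 0.266.
P(Weather ∈ {rainy, foggy}) = 0.169 + 0.266 = 0.435; P(Traffic=heavy, Weather ∈ {rainy, foggy}) = 0.069 + 0.073 = 0.142.
P(Traffic=heavy | Weather ∈ {rainy, foggy}) = 0.142/0.435 = 0.32644.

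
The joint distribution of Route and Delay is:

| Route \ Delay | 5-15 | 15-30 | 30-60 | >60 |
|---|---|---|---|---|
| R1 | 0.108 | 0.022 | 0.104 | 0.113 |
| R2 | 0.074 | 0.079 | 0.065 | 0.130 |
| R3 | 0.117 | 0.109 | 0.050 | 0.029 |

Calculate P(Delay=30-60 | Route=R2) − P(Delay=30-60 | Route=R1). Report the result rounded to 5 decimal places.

-0.11293

P(Route=R2) = 0.074 + 0.079 + 0.065 + 0.130 = 0.348; P(Delay=30-60 | Route=R2) = 0.065/0.348 = 0.186782.
P(Route=R1) = 0.108 + 0.022 + 0.104 + 0.113 = 0.347; P(Delay=30-60 | Route=R1) = 0.104/0.347 = 0.299712.
Difference = -0.11293.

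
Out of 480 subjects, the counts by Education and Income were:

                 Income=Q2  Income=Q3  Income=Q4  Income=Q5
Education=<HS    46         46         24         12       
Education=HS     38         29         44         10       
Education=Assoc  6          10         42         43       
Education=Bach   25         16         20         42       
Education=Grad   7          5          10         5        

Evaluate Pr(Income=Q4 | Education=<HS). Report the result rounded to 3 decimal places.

0.188

Total with Education=<HS: 46 + 46 + 24 + 12 = 128.
P(Income=Q4 | Education=<HS) = 24/128 = 0.188.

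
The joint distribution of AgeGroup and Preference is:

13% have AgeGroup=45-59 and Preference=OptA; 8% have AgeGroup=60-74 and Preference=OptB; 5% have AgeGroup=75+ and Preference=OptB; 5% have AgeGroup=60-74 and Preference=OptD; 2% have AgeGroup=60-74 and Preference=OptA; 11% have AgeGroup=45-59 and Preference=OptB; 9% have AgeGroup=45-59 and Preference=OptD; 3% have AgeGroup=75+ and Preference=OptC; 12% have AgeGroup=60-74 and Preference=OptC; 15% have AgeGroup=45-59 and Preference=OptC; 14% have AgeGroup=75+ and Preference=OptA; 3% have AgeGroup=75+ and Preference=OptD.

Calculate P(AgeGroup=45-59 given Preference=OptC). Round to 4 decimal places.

P(Preference=OptC) = 0.15 + 0.12 + 0.03 = 0.30.
P(AgeGroup=45-59 | Preference=OptC) = 0.15/0.30 = 0.5000.

0.5000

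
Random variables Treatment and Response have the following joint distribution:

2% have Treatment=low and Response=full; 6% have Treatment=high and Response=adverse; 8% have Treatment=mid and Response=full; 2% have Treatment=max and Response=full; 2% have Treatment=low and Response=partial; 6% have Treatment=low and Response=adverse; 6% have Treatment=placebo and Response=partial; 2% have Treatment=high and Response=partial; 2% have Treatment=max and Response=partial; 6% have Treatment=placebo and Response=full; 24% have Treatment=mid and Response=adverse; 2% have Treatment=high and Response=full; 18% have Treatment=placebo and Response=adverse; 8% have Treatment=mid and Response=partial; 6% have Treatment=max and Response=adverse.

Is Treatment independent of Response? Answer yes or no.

yes

Every cell satisfies P(Treatment,Response) = P(Treatment)·P(Response). For instance P(Treatment=low) = 0.10, P(Response=partial) = 0.20, and 0.10×0.20 = 0.02 matches the joint entry. So Treatment and Response are independent.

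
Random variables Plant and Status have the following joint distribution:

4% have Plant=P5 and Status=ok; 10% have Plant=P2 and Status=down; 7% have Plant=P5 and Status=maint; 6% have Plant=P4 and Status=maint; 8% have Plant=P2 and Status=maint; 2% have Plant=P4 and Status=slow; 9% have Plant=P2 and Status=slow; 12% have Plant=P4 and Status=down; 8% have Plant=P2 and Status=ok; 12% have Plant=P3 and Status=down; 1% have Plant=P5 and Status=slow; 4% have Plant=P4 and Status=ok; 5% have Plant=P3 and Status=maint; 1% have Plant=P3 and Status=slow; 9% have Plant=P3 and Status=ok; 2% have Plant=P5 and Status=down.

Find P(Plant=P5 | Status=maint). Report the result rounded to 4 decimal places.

0.2692

P(Status=maint) = 0.08 + 0.05 + 0.06 + 0.07 = 0.26.
P(Plant=P5 | Status=maint) = 0.07/0.26 = 0.2692.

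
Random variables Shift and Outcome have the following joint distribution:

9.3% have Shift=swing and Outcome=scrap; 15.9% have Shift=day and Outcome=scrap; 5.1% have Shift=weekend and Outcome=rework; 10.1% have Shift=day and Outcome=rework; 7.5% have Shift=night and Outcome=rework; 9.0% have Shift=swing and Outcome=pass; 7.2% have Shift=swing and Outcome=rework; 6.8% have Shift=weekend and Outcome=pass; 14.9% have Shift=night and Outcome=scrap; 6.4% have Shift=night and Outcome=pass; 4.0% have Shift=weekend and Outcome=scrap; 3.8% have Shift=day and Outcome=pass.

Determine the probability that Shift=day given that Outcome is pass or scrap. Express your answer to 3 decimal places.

P(Outcome=pass) = 0.038 + 0.090 + 0.064 + 0.068 = 0.260.
P(Outcome=scrap) = 0.159 + 0.093 + 0.149 + 0.040 = 0.441.
P(Outcome ∈ {pass, scrap}) = 0.260 + 0.441 = 0.701; P(Shift=day, Outcome ∈ {pass, scrap}) = 0.038 + 0.159 = 0.197.
P(Shift=day | Outcome ∈ {pass, scrap}) = 0.197/0.701 = 0.281.

0.281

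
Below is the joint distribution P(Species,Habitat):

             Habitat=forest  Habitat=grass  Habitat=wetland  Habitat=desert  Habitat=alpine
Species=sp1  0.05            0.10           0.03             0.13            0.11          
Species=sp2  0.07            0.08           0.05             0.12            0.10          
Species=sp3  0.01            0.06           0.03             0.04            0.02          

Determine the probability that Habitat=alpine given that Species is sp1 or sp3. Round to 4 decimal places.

P(Species=sp1) = 0.05 + 0.10 + 0.03 + 0.13 + 0.11 = 0.42.
P(Species=sp3) = 0.01 + 0.06 + 0.03 + 0.04 + 0.02 = 0.16.
P(Species ∈ {sp1, sp3}) = 0.42 + 0.16 = 0.58; P(Habitat=alpine, Species ∈ {sp1, sp3}) = 0.11 + 0.02 = 0.13.
P(Habitat=alpine | Species ∈ {sp1, sp3}) = 0.13/0.58 = 0.2241.

0.2241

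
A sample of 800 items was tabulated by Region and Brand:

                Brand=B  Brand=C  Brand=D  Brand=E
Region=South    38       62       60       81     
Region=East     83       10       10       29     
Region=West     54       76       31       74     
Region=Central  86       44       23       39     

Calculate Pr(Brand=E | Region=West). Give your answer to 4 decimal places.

Total with Region=West: 54 + 76 + 31 + 74 = 235.
P(Brand=E | Region=West) = 74/235 = 0.3149.

0.3149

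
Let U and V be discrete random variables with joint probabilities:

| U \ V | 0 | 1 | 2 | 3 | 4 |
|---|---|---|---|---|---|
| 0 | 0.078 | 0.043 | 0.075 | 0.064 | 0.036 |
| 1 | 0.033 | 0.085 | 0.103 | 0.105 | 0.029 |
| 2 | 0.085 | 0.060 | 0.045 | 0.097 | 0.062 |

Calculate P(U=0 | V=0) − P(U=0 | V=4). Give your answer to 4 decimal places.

P(V=0) = 0.078 + 0.033 + 0.085 = 0.196; P(U=0 | V=0) = 0.078/0.196 = 0.39796.
P(V=4) = 0.036 + 0.029 + 0.062 = 0.127; P(U=0 | V=4) = 0.036/0.127 = 0.28346.
Difference = 0.1145.

0.1145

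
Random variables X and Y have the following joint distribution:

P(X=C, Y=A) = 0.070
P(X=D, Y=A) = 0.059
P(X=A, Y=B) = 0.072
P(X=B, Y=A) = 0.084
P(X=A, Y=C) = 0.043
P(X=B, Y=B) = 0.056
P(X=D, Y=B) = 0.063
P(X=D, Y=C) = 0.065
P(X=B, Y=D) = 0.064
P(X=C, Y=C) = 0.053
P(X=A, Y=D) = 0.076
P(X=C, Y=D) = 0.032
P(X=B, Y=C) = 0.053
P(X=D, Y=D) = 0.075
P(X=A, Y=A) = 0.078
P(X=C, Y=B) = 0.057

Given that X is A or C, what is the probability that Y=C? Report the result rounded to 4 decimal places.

0.1996

P(X=A) = 0.078 + 0.072 + 0.043 + 0.076 = 0.269.
P(X=C) = 0.070 + 0.057 + 0.053 + 0.032 = 0.212.
P(X ∈ {A, C}) = 0.269 + 0.212 = 0.481; P(Y=C, X ∈ {A, C}) = 0.043 + 0.053 = 0.096.
P(Y=C | X ∈ {A, C}) = 0.096/0.481 = 0.1996.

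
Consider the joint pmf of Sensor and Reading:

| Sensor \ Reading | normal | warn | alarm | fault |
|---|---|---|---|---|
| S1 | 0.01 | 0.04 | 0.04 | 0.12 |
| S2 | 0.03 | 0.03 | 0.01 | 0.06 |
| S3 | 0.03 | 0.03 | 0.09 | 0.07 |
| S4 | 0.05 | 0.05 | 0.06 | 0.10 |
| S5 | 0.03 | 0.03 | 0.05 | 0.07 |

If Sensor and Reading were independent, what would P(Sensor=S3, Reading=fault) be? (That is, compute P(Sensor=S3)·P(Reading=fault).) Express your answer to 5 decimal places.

0.09240

P(Sensor=S3) = 0.03 + 0.03 + 0.09 + 0.07 = 0.22.
P(Reading=fault) = 0.12 + 0.06 + 0.07 + 0.10 + 0.07 = 0.42.
Product: 0.22 × 0.42 = 0.09240.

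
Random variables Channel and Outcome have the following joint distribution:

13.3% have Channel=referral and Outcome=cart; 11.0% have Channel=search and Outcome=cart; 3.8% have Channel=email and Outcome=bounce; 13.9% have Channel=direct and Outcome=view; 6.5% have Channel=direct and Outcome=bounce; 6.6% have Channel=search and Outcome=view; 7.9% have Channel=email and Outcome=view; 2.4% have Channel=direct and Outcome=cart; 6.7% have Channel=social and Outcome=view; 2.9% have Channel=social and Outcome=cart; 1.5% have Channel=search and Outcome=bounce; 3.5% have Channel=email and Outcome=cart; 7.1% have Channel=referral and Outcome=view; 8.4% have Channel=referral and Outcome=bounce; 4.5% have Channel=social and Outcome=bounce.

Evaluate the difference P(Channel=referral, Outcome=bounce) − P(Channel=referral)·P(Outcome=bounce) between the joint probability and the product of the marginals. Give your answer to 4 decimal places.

P(Channel=referral) = 0.084 + 0.071 + 0.133 = 0.288.
P(Outcome=bounce) = 0.038 + 0.015 + 0.045 + 0.065 + 0.084 = 0.247.
P(Channel=referral, Outcome=bounce) − P(Channel=referral)P(Outcome=bounce) = 0.084 − 0.288×0.247 = 0.0129.

0.0129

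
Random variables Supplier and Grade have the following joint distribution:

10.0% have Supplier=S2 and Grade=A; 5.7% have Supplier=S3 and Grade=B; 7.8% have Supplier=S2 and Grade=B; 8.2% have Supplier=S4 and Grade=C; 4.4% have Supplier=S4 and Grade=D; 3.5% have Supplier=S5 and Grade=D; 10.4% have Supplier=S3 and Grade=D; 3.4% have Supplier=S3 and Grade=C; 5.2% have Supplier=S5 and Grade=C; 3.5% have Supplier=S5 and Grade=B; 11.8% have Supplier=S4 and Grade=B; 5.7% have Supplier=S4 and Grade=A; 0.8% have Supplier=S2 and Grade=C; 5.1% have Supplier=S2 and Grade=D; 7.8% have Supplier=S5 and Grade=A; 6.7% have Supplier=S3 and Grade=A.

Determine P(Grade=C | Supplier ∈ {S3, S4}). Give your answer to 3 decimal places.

0.206

P(Supplier=S3) = 0.067 + 0.057 + 0.034 + 0.104 = 0.262.
P(Supplier=S4) = 0.057 + 0.118 + 0.082 + 0.044 = 0.301.
P(Supplier ∈ {S3, S4}) = 0.262 + 0.301 = 0.563; P(Grade=C, Supplier ∈ {S3, S4}) = 0.034 + 0.082 = 0.116.
P(Grade=C | Supplier ∈ {S3, S4}) = 0.116/0.563 = 0.206.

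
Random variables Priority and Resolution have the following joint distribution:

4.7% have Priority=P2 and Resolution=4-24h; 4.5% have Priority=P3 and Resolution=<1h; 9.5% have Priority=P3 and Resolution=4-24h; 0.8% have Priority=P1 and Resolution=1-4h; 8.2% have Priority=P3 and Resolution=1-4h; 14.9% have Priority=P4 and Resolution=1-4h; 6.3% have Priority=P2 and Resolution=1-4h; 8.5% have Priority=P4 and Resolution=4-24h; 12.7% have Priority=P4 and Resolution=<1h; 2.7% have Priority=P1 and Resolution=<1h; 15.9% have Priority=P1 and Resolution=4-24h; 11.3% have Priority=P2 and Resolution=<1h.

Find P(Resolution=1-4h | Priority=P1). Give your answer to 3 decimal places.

P(Priority=P1) = 0.027 + 0.008 + 0.159 = 0.194.
P(Resolution=1-4h | Priority=P1) = 0.008/0.194 = 0.041.

0.041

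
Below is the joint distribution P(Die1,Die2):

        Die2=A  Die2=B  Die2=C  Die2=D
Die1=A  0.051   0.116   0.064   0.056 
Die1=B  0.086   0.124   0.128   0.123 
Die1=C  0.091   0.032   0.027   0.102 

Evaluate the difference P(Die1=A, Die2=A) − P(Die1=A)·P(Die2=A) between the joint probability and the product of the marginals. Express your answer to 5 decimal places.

P(Die1=A) = 0.051 + 0.116 + 0.064 + 0.056 = 0.287.
P(Die2=A) = 0.051 + 0.086 + 0.091 = 0.228.
P(Die1=A, Die2=A) − P(Die1=A)P(Die2=A) = 0.051 − 0.287×0.228 = -0.01444.

-0.01444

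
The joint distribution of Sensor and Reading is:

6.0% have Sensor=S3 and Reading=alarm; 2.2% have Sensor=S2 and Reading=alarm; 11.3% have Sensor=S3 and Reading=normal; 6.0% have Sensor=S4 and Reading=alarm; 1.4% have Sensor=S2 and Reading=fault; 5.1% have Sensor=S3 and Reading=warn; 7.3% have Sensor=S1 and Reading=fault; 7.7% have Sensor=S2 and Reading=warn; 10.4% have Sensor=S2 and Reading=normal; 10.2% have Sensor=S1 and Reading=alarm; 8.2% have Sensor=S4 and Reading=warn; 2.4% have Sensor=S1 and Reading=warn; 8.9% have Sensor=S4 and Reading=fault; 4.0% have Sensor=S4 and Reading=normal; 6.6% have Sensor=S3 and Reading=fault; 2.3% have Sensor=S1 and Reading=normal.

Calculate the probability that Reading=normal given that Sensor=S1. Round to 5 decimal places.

P(Sensor=S1) = 0.023 + 0.024 + 0.102 + 0.073 = 0.222.
P(Reading=normal | Sensor=S1) = 0.023/0.222 = 0.10360.

0.10360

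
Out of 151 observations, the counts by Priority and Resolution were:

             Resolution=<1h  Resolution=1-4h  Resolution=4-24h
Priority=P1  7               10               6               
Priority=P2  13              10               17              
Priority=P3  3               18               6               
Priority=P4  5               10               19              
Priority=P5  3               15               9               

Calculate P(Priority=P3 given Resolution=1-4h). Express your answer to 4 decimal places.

0.2857

Total with Resolution=1-4h: 10 + 10 + 18 + 10 + 15 = 63.
P(Priority=P3 | Resolution=1-4h) = 18/63 = 0.2857.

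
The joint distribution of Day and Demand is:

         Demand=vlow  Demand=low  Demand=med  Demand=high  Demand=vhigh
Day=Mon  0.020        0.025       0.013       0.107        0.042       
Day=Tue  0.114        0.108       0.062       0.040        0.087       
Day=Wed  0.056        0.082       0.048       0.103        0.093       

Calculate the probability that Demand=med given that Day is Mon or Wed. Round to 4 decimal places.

0.1036

P(Day=Mon) = 0.020 + 0.025 + 0.013 + 0.107 + 0.042 = 0.207.
P(Day=Wed) = 0.056 + 0.082 + 0.048 + 0.103 + 0.093 = 0.382.
P(Day ∈ {Mon, Wed}) = 0.207 + 0.382 = 0.589; P(Demand=med, Day ∈ {Mon, Wed}) = 0.013 + 0.048 = 0.061.
P(Demand=med | Day ∈ {Mon, Wed}) = 0.061/0.589 = 0.1036.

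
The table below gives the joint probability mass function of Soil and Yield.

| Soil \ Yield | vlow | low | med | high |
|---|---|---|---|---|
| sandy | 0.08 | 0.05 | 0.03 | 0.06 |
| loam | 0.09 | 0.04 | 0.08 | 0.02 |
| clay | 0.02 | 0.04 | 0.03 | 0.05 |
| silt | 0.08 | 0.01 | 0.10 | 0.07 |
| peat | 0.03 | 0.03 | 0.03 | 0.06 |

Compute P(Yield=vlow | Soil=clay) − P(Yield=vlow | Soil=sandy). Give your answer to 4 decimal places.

P(Soil=clay) = 0.02 + 0.04 + 0.03 + 0.05 = 0.14; P(Yield=vlow | Soil=clay) = 0.02/0.14 = 0.14286.
P(Soil=sandy) = 0.08 + 0.05 + 0.03 + 0.06 = 0.22; P(Yield=vlow | Soil=sandy) = 0.08/0.22 = 0.36364.
Difference = -0.2208.

-0.2208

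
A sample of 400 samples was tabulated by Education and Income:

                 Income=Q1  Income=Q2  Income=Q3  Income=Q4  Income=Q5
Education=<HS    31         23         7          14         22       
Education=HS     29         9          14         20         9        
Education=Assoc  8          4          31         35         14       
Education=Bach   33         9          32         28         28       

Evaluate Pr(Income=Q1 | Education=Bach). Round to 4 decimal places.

0.2538

Total with Education=Bach: 33 + 9 + 32 + 28 + 28 = 130.
P(Income=Q1 | Education=Bach) = 33/130 = 0.2538.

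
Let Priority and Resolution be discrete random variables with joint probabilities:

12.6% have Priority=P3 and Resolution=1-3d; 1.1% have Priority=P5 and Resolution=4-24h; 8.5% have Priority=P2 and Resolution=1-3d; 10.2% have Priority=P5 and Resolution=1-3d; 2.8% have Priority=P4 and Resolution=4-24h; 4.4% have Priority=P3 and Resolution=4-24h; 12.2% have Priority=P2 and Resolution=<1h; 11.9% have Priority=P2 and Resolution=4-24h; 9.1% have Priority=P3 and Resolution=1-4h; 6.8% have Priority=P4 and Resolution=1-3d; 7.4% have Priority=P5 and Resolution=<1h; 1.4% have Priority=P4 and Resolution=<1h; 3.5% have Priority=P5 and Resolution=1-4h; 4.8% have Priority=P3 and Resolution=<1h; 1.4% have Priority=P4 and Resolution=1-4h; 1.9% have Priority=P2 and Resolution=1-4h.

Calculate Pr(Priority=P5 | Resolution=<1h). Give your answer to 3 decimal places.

0.287

P(Resolution=<1h) = 0.122 + 0.048 + 0.014 + 0.074 = 0.258.
P(Priority=P5 | Resolution=<1h) = 0.074/0.258 = 0.287.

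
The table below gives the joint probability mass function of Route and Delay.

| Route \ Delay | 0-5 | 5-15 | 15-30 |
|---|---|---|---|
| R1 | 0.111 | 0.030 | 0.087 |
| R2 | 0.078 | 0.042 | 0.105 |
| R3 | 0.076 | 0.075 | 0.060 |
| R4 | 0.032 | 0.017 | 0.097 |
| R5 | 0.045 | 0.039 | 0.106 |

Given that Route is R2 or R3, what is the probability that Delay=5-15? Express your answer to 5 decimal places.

P(Route=R2) = 0.078 + 0.042 + 0.105 = 0.225.
P(Route=R3) = 0.076 + 0.075 + 0.060 = 0.211.
P(Route ∈ {R2, R3}) = 0.225 + 0.211 = 0.436; P(Delay=5-15, Route ∈ {R2, R3}) = 0.042 + 0.075 = 0.117.
P(Delay=5-15 | Route ∈ {R2, R3}) = 0.117/0.436 = 0.26835.

0.26835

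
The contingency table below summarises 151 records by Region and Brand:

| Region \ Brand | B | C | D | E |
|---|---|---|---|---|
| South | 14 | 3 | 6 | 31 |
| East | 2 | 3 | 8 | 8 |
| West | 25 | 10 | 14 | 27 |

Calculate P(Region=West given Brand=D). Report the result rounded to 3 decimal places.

Total with Brand=D: 6 + 8 + 14 = 28.
P(Region=West | Brand=D) = 14/28 = 0.500.

0.500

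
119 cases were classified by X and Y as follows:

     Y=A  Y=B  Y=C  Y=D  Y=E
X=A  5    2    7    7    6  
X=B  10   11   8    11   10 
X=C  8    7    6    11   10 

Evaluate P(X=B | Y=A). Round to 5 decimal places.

Total with Y=A: 5 + 10 + 8 = 23.
P(X=B | Y=A) = 10/23 = 0.43478.

0.43478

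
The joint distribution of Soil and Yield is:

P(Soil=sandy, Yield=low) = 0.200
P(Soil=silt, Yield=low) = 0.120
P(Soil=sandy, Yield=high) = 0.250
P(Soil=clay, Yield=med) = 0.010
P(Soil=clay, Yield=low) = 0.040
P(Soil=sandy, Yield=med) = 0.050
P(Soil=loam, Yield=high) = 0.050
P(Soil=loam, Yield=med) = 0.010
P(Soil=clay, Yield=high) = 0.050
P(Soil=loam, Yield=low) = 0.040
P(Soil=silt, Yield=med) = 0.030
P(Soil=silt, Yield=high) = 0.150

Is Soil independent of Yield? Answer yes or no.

Every cell satisfies P(Soil,Yield) = P(Soil)·P(Yield). For instance P(Soil=loam) = 0.100, P(Yield=low) = 0.400, and 0.100×0.400 = 0.040 matches the joint entry. So Soil and Yield are independent.

yes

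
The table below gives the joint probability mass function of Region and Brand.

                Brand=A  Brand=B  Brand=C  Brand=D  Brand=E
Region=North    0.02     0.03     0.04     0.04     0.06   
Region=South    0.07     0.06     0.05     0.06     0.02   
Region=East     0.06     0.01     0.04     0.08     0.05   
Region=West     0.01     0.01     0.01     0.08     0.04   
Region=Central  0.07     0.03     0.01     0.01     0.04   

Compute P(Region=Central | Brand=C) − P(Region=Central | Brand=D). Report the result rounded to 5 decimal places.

P(Brand=C) = 0.04 + 0.05 + 0.04 + 0.01 + 0.01 = 0.15; P(Region=Central | Brand=C) = 0.01/0.15 = 0.066667.
P(Brand=D) = 0.04 + 0.06 + 0.08 + 0.08 + 0.01 = 0.27; P(Region=Central | Brand=D) = 0.01/0.27 = 0.037037.
Difference = 0.02963.

0.02963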